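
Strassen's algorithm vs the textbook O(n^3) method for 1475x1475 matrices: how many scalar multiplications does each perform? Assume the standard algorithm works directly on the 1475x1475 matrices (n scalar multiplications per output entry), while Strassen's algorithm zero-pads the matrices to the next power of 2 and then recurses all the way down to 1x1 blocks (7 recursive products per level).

Matrix multiplication for 1475x1475 matrices:

Strassen's algorithm requires power-of-2 dimensions. Pad 1475x1475 to 2048x2048 (next power of 2).

Standard algorithm: 1475^3 = 3209046875 multiplications
Strassen's algorithm: 7^(log2(2048)) = 7^11 = 1977326743 multiplications
Savings: 3209046875 - 1977326743 = 1231720132 multiplications

Standard: 3209046875 multiplications (1475^3). Strassen: 1977326743 multiplications (7^11, after padding to 2048x2048). Strassen reduces 8 recursive multiplications to 7 at each level.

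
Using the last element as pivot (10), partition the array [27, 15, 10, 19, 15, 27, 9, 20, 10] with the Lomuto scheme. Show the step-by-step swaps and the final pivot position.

Lomuto partition with pivot = 10:

Initial array: [27, 15, 10, 19, 15, 27, 9, 20, 10]

arr[0]=27 > 10: no swap
arr[1]=15 > 10: no swap
arr[2]=10 <= 10: swap with position 0, array becomes [10, 15, 27, 19, 15, 27, 9, 20, 10]
arr[3]=19 > 10: no swap
arr[4]=15 > 10: no swap
arr[5]=27 > 10: no swap
arr[6]=9 <= 10: swap with position 1, array becomes [10, 9, 27, 19, 15, 27, 15, 20, 10]
arr[7]=20 > 10: no swap

Place pivot at position 2: [10, 9, 10, 19, 15, 27, 15, 20, 27]
Pivot position: 2

After partitioning with pivot 10, the array becomes [10, 9, 10, 19, 15, 27, 15, 20, 27]. The pivot is placed at index 2. All elements to the left of the pivot are <= 10, and all elements to the right are > 10.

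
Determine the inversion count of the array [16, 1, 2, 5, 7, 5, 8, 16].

Finding inversions in [16, 1, 2, 5, 7, 5, 8, 16]:

(0, 1): arr[0]=16 > arr[1]=1
(0, 2): arr[0]=16 > arr[2]=2
(0, 3): arr[0]=16 > arr[3]=5
(0, 4): arr[0]=16 > arr[4]=7
(0, 5): arr[0]=16 > arr[5]=5
(0, 6): arr[0]=16 > arr[6]=8
(4, 5): arr[4]=7 > arr[5]=5

Total inversions: 7

The array has 7 inversion(s): (0,1), (0,2), (0,3), (0,4), (0,5), (0,6), (4,5). Each pair (i,j) satisfies i < j and arr[i] > arr[j].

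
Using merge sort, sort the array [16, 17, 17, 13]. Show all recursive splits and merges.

Merge sort trace:

Split: [16, 17, 17, 13] -> [16, 17] and [17, 13]
  Split: [16, 17] -> [16] and [17]
  Merge: [16] + [17] -> [16, 17]
  Split: [17, 13] -> [17] and [13]
  Merge: [17] + [13] -> [13, 17]
Merge: [16, 17] + [13, 17] -> [13, 16, 17, 17]

Final sorted array: [13, 16, 17, 17]

The merge sort proceeds by recursively splitting the array and merging sorted halves.
After all merges, the sorted array is [13, 16, 17, 17].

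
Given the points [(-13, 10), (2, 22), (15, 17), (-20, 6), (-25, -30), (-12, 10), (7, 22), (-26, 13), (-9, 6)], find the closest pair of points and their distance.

Computing all pairwise distances among 9 points:

d((-13, 10), (2, 22)) = 19.2094
d((-13, 10), (15, 17)) = 28.8617
d((-13, 10), (-20, 6)) = 8.0623
d((-13, 10), (-25, -30)) = 41.7612
d((-13, 10), (-12, 10)) = 1.0 <-- minimum
d((-13, 10), (7, 22)) = 23.3238
d((-13, 10), (-26, 13)) = 13.3417
d((-13, 10), (-9, 6)) = 5.6569
d((2, 22), (15, 17)) = 13.9284
d((2, 22), (-20, 6)) = 27.2029
d((2, 22), (-25, -30)) = 58.5918
d((2, 22), (-12, 10)) = 18.4391
d((2, 22), (7, 22)) = 5.0
d((2, 22), (-26, 13)) = 29.4109
d((2, 22), (-9, 6)) = 19.4165
d((15, 17), (-20, 6)) = 36.6879
d((15, 17), (-25, -30)) = 61.7171
d((15, 17), (-12, 10)) = 27.8927
d((15, 17), (7, 22)) = 9.434
d((15, 17), (-26, 13)) = 41.1947
d((15, 17), (-9, 6)) = 26.4008
d((-20, 6), (-25, -30)) = 36.3456
d((-20, 6), (-12, 10)) = 8.9443
d((-20, 6), (7, 22)) = 31.3847
d((-20, 6), (-26, 13)) = 9.2195
d((-20, 6), (-9, 6)) = 11.0
d((-25, -30), (-12, 10)) = 42.0595
d((-25, -30), (7, 22)) = 61.0574
d((-25, -30), (-26, 13)) = 43.0116
d((-25, -30), (-9, 6)) = 39.3954
d((-12, 10), (7, 22)) = 22.4722
d((-12, 10), (-26, 13)) = 14.3178
d((-12, 10), (-9, 6)) = 5.0
d((7, 22), (-26, 13)) = 34.2053
d((7, 22), (-9, 6)) = 22.6274
d((-26, 13), (-9, 6)) = 18.3848

Closest pair: (-13, 10) and (-12, 10) with distance 1.0

The closest pair is (-13, 10) and (-12, 10) with Euclidean distance 1.0. For 9 points, brute-force pairwise comparison is shown above. For large n, the divide-and-conquer algorithm (sort by x, recurse on halves, check the dividing strip) achieves O(n log n).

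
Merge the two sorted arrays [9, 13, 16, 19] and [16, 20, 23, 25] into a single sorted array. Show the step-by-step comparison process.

Merging process:

Compare 9 vs 16: take 9 from left. Merged: [9]
Compare 13 vs 16: take 13 from left. Merged: [9, 13]
Compare 16 vs 16: take 16 from left. Merged: [9, 13, 16]
Compare 19 vs 16: take 16 from right. Merged: [9, 13, 16, 16]
Compare 19 vs 20: take 19 from left. Merged: [9, 13, 16, 16, 19]
Append remaining from right: [20, 23, 25]. Merged: [9, 13, 16, 16, 19, 20, 23, 25]

Final merged array: [9, 13, 16, 16, 19, 20, 23, 25]
Total comparisons: 5

The merged array is [9, 13, 16, 16, 19, 20, 23, 25], requiring 5 comparisons. The merge step runs in O(n) time where n is the total number of elements.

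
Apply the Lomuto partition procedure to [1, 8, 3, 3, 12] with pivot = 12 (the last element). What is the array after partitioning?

Lomuto partition with pivot = 12:

Initial array: [1, 8, 3, 3, 12]

arr[0]=1 <= 12: swap with position 0, array becomes [1, 8, 3, 3, 12]
arr[1]=8 <= 12: swap with position 1, array becomes [1, 8, 3, 3, 12]
arr[2]=3 <= 12: swap with position 2, array becomes [1, 8, 3, 3, 12]
arr[3]=3 <= 12: swap with position 3, array becomes [1, 8, 3, 3, 12]

Place pivot at position 4: [1, 8, 3, 3, 12]
Pivot position: 4

After partitioning with pivot 12, the array becomes [1, 8, 3, 3, 12]. The pivot is placed at index 4. All elements to the left of the pivot are <= 12, and all elements to the right are > 12.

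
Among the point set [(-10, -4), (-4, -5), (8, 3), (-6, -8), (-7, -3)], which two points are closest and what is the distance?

Computing all pairwise distances among 5 points:

d((-10, -4), (-4, -5)) = 6.0828
d((-10, -4), (8, 3)) = 19.3132
d((-10, -4), (-6, -8)) = 5.6569
d((-10, -4), (-7, -3)) = 3.1623 <-- minimum
d((-4, -5), (8, 3)) = 14.4222
d((-4, -5), (-6, -8)) = 3.6056
d((-4, -5), (-7, -3)) = 3.6056
d((8, 3), (-6, -8)) = 17.8045
d((8, 3), (-7, -3)) = 16.1555
d((-6, -8), (-7, -3)) = 5.099

Closest pair: (-10, -4) and (-7, -3) with distance 3.1623

The closest pair is (-10, -4) and (-7, -3) with Euclidean distance 3.1623. For 5 points, brute-force pairwise comparison is shown above. For large n, the divide-and-conquer algorithm (sort by x, recurse on halves, check the dividing strip) achieves O(n log n).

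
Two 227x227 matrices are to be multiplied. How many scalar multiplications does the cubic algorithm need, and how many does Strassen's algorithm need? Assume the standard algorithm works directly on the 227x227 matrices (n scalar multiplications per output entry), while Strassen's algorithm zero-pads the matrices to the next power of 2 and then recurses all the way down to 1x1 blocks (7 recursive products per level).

Matrix multiplication for 227x227 matrices:

Strassen's algorithm requires power-of-2 dimensions. Pad 227x227 to 256x256 (next power of 2).

Standard algorithm: 227^3 = 11697083 multiplications
Strassen's algorithm: 7^(log2(256)) = 7^8 = 5764801 multiplications
Savings: 11697083 - 5764801 = 5932282 multiplications

Standard: 11697083 multiplications (227^3). Strassen: 5764801 multiplications (7^8, after padding to 256x256). Strassen reduces 8 recursive multiplications to 7 at each level.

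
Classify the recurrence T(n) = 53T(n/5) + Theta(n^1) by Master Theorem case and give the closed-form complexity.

Master Theorem for T(n) = 53T(n/5) + O(n^1):

a = 53, b = 5, c = 1
log_b(a) = log_5(53) = 2.4669

Case 1: c = 1 < log_5(53) = 2.4669
T(n) = O(n^(log_5 53))

For T(n) = 53T(n/5) + O(n^1): log_5(53) = 2.4669. This is Case 1 of the Master Theorem (c < log_b(a), work dominated by leaves), giving O(n^(log_5 53)).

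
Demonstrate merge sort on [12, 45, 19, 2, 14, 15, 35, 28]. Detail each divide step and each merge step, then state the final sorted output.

Merge sort trace:

Split: [12, 45, 19, 2, 14, 15, 35, 28] -> [12, 45, 19, 2] and [14, 15, 35, 28]
  Split: [12, 45, 19, 2] -> [12, 45] and [19, 2]
    Split: [12, 45] -> [12] and [45]
    Merge: [12] + [45] -> [12, 45]
    Split: [19, 2] -> [19] and [2]
    Merge: [19] + [2] -> [2, 19]
  Merge: [12, 45] + [2, 19] -> [2, 12, 19, 45]
  Split: [14, 15, 35, 28] -> [14, 15] and [35, 28]
    Split: [14, 15] -> [14] and [15]
    Merge: [14] + [15] -> [14, 15]
    Split: [35, 28] -> [35] and [28]
    Merge: [35] + [28] -> [28, 35]
  Merge: [14, 15] + [28, 35] -> [14, 15, 28, 35]
Merge: [2, 12, 19, 45] + [14, 15, 28, 35] -> [2, 12, 14, 15, 19, 28, 35, 45]

Final sorted array: [2, 12, 14, 15, 19, 28, 35, 45]

The merge sort proceeds by recursively splitting the array and merging sorted halves.
After all merges, the sorted array is [2, 12, 14, 15, 19, 28, 35, 45].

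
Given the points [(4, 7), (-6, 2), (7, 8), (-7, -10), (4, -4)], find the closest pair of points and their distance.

Computing all pairwise distances among 5 points:

d((4, 7), (-6, 2)) = 11.1803
d((4, 7), (7, 8)) = 3.1623 <-- minimum
d((4, 7), (-7, -10)) = 20.2485
d((4, 7), (4, -4)) = 11.0
d((-6, 2), (7, 8)) = 14.3178
d((-6, 2), (-7, -10)) = 12.0416
d((-6, 2), (4, -4)) = 11.6619
d((7, 8), (-7, -10)) = 22.8035
d((7, 8), (4, -4)) = 12.3693
d((-7, -10), (4, -4)) = 12.53

Closest pair: (4, 7) and (7, 8) with distance 3.1623

The closest pair is (4, 7) and (7, 8) with Euclidean distance 3.1623. For 5 points, brute-force pairwise comparison is shown above. For large n, the divide-and-conquer algorithm (sort by x, recurse on halves, check the dividing strip) achieves O(n log n).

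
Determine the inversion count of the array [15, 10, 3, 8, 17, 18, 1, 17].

Finding inversions in [15, 10, 3, 8, 17, 18, 1, 17]:

(0, 1): arr[0]=15 > arr[1]=10
(0, 2): arr[0]=15 > arr[2]=3
(0, 3): arr[0]=15 > arr[3]=8
(0, 6): arr[0]=15 > arr[6]=1
(1, 2): arr[1]=10 > arr[2]=3
(1, 3): arr[1]=10 > arr[3]=8
(1, 6): arr[1]=10 > arr[6]=1
(2, 6): arr[2]=3 > arr[6]=1
(3, 6): arr[3]=8 > arr[6]=1
(4, 6): arr[4]=17 > arr[6]=1
(5, 6): arr[5]=18 > arr[6]=1
(5, 7): arr[5]=18 > arr[7]=17

Total inversions: 12

The array has 12 inversion(s): (0,1), (0,2), (0,3), (0,6), (1,2), (1,3), (1,6), (2,6), (3,6), (4,6), (5,6), (5,7). Each pair (i,j) satisfies i < j and arr[i] > arr[j].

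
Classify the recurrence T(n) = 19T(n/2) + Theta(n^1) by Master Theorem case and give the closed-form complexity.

Master Theorem for T(n) = 19T(n/2) + O(n^1):

a = 19, b = 2, c = 1
log_b(a) = log_2(19) = 4.2479

Case 1: c = 1 < log_2(19) = 4.2479
T(n) = O(n^(log_2 19))

For T(n) = 19T(n/2) + O(n^1): log_2(19) = 4.2479. This is Case 1 of the Master Theorem (c < log_b(a), work dominated by leaves), giving O(n^(log_2 19)).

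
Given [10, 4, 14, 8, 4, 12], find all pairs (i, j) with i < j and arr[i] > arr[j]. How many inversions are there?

Finding inversions in [10, 4, 14, 8, 4, 12]:

(0, 1): arr[0]=10 > arr[1]=4
(0, 3): arr[0]=10 > arr[3]=8
(0, 4): arr[0]=10 > arr[4]=4
(2, 3): arr[2]=14 > arr[3]=8
(2, 4): arr[2]=14 > arr[4]=4
(2, 5): arr[2]=14 > arr[5]=12
(3, 4): arr[3]=8 > arr[4]=4

Total inversions: 7

The array has 7 inversion(s): (0,1), (0,3), (0,4), (2,3), (2,4), (2,5), (3,4). Each pair (i,j) satisfies i < j and arr[i] > arr[j].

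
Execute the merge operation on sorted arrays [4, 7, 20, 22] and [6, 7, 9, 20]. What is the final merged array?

Merging process:

Compare 4 vs 6: take 4 from left. Merged: [4]
Compare 7 vs 6: take 6 from right. Merged: [4, 6]
Compare 7 vs 7: take 7 from left. Merged: [4, 6, 7]
Compare 20 vs 7: take 7 from right. Merged: [4, 6, 7, 7]
Compare 20 vs 9: take 9 from right. Merged: [4, 6, 7, 7, 9]
Compare 20 vs 20: take 20 from left. Merged: [4, 6, 7, 7, 9, 20]
Compare 22 vs 20: take 20 from right. Merged: [4, 6, 7, 7, 9, 20, 20]
Append remaining from left: [22]. Merged: [4, 6, 7, 7, 9, 20, 20, 22]

Final merged array: [4, 6, 7, 7, 9, 20, 20, 22]
Total comparisons: 7

The merged array is [4, 6, 7, 7, 9, 20, 20, 22], requiring 7 comparisons. The merge step runs in O(n) time where n is the total number of elements.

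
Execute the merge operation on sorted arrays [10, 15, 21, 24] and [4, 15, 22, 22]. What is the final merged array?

Merging process:

Compare 10 vs 4: take 4 from right. Merged: [4]
Compare 10 vs 15: take 10 from left. Merged: [4, 10]
Compare 15 vs 15: take 15 from left. Merged: [4, 10, 15]
Compare 21 vs 15: take 15 from right. Merged: [4, 10, 15, 15]
Compare 21 vs 22: take 21 from left. Merged: [4, 10, 15, 15, 21]
Compare 24 vs 22: take 22 from right. Merged: [4, 10, 15, 15, 21, 22]
Compare 24 vs 22: take 22 from right. Merged: [4, 10, 15, 15, 21, 22, 22]
Append remaining from left: [24]. Merged: [4, 10, 15, 15, 21, 22, 22, 24]

Final merged array: [4, 10, 15, 15, 21, 22, 22, 24]
Total comparisons: 7

The merged array is [4, 10, 15, 15, 21, 22, 22, 24], requiring 7 comparisons. The merge step runs in O(n) time where n is the total number of elements.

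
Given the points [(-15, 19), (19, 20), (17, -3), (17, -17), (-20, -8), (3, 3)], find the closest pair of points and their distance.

Computing all pairwise distances among 6 points:

d((-15, 19), (19, 20)) = 34.0147
d((-15, 19), (17, -3)) = 38.833
d((-15, 19), (17, -17)) = 48.1664
d((-15, 19), (-20, -8)) = 27.4591
d((-15, 19), (3, 3)) = 24.0832
d((19, 20), (17, -3)) = 23.0868
d((19, 20), (17, -17)) = 37.054
d((19, 20), (-20, -8)) = 48.0104
d((19, 20), (3, 3)) = 23.3452
d((17, -3), (17, -17)) = 14.0 <-- minimum
d((17, -3), (-20, -8)) = 37.3363
d((17, -3), (3, 3)) = 15.2315
d((17, -17), (-20, -8)) = 38.0789
d((17, -17), (3, 3)) = 24.4131
d((-20, -8), (3, 3)) = 25.4951

Closest pair: (17, -3) and (17, -17) with distance 14.0

The closest pair is (17, -3) and (17, -17) with Euclidean distance 14.0. For 6 points, brute-force pairwise comparison is shown above. For large n, the divide-and-conquer algorithm (sort by x, recurse on halves, check the dividing strip) achieves O(n log n).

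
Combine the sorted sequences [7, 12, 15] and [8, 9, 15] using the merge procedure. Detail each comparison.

Merging process:

Compare 7 vs 8: take 7 from left. Merged: [7]
Compare 12 vs 8: take 8 from right. Merged: [7, 8]
Compare 12 vs 9: take 9 from right. Merged: [7, 8, 9]
Compare 12 vs 15: take 12 from left. Merged: [7, 8, 9, 12]
Compare 15 vs 15: take 15 from left. Merged: [7, 8, 9, 12, 15]
Append remaining from right: [15]. Merged: [7, 8, 9, 12, 15, 15]

Final merged array: [7, 8, 9, 12, 15, 15]
Total comparisons: 5

The merged array is [7, 8, 9, 12, 15, 15], requiring 5 comparisons. The merge step runs in O(n) time where n is the total number of elements.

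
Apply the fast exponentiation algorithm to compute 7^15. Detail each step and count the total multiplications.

Computing 7^15 by squaring (build up from 7^1; each line after the first costs one multiplication):

7^1 = 7
7^2 = (7^1)^2 = 7^2 = 49
7^3 = 7 * 7^2 = 7 * 49 = 343
7^6 = (7^3)^2 = 343^2 = 117649
7^7 = 7 * 7^6 = 7 * 117649 = 823543
7^14 = (7^7)^2 = 823543^2 = 678223072849
7^15 = 7 * 7^14 = 7 * 678223072849 = 4747561509943

Result: 4747561509943
Multiplications needed: 6 (6 lines after 7^1)

7^15 = 4747561509943. Using exponentiation by squaring, this requires 6 multiplications. The key idea: if the exponent is even, square the half-power; if odd, multiply by the base once.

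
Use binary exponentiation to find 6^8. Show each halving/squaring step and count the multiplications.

Computing 6^8 by squaring (build up from 6^1; each line after the first costs one multiplication):

6^1 = 6
6^2 = (6^1)^2 = 6^2 = 36
6^4 = (6^2)^2 = 36^2 = 1296
6^8 = (6^4)^2 = 1296^2 = 1679616

Result: 1679616
Multiplications needed: 3 (3 lines after 6^1)

6^8 = 1679616. Using exponentiation by squaring, this requires 3 multiplications. The key idea: if the exponent is even, square the half-power; if odd, multiply by the base once.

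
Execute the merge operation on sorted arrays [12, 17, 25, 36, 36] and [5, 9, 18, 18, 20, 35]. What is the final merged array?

Merging process:

Compare 12 vs 5: take 5 from right. Merged: [5]
Compare 12 vs 9: take 9 from right. Merged: [5, 9]
Compare 12 vs 18: take 12 from left. Merged: [5, 9, 12]
Compare 17 vs 18: take 17 from left. Merged: [5, 9, 12, 17]
Compare 25 vs 18: take 18 from right. Merged: [5, 9, 12, 17, 18]
Compare 25 vs 18: take 18 from right. Merged: [5, 9, 12, 17, 18, 18]
Compare 25 vs 20: take 20 from right. Merged: [5, 9, 12, 17, 18, 18, 20]
Compare 25 vs 35: take 25 from left. Merged: [5, 9, 12, 17, 18, 18, 20, 25]
Compare 36 vs 35: take 35 from right. Merged: [5, 9, 12, 17, 18, 18, 20, 25, 35]
Append remaining from left: [36, 36]. Merged: [5, 9, 12, 17, 18, 18, 20, 25, 35, 36, 36]

Final merged array: [5, 9, 12, 17, 18, 18, 20, 25, 35, 36, 36]
Total comparisons: 9

The merged array is [5, 9, 12, 17, 18, 18, 20, 25, 35, 36, 36], requiring 9 comparisons. The merge step runs in O(n) time where n is the total number of elements.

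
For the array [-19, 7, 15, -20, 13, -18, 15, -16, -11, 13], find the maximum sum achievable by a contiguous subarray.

Using Kadane's algorithm on [-19, 7, 15, -20, 13, -18, 15, -16, -11, 13]:

Scanning through the array:
Position 1 (value 7): max_ending_here = 7, max_so_far = 7
Position 2 (value 15): max_ending_here = 22, max_so_far = 22
Position 3 (value -20): max_ending_here = 2, max_so_far = 22
Position 4 (value 13): max_ending_here = 15, max_so_far = 22
Position 5 (value -18): max_ending_here = -3, max_so_far = 22
Position 6 (value 15): max_ending_here = 15, max_so_far = 22
Position 7 (value -16): max_ending_here = -1, max_so_far = 22
Position 8 (value -11): max_ending_here = -11, max_so_far = 22
Position 9 (value 13): max_ending_here = 13, max_so_far = 22

Maximum subarray: [7, 15]
Maximum sum: 22

The maximum subarray is [7, 15] with sum 22. This subarray runs from index 1 to index 2.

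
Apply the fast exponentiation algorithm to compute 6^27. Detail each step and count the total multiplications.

Computing 6^27 by squaring (build up from 6^1; each line after the first costs one multiplication):

6^1 = 6
6^2 = (6^1)^2 = 6^2 = 36
6^3 = 6 * 6^2 = 6 * 36 = 216
6^6 = (6^3)^2 = 216^2 = 46656
6^12 = (6^6)^2 = 46656^2 = 2176782336
6^13 = 6 * 6^12 = 6 * 2176782336 = 13060694016
6^26 = (6^13)^2 = 13060694016^2 = 170581728179578208256
6^27 = 6 * 6^26 = 6 * 170581728179578208256 = 1023490369077469249536

Result: 1023490369077469249536
Multiplications needed: 7 (7 lines after 6^1)

6^27 = 1023490369077469249536. Using exponentiation by squaring, this requires 7 multiplications. The key idea: if the exponent is even, square the half-power; if odd, multiply by the base once.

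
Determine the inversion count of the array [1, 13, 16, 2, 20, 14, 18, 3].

Finding inversions in [1, 13, 16, 2, 20, 14, 18, 3]:

(1, 3): arr[1]=13 > arr[3]=2
(1, 7): arr[1]=13 > arr[7]=3
(2, 3): arr[2]=16 > arr[3]=2
(2, 5): arr[2]=16 > arr[5]=14
(2, 7): arr[2]=16 > arr[7]=3
(4, 5): arr[4]=20 > arr[5]=14
(4, 6): arr[4]=20 > arr[6]=18
(4, 7): arr[4]=20 > arr[7]=3
(5, 7): arr[5]=14 > arr[7]=3
(6, 7): arr[6]=18 > arr[7]=3

Total inversions: 10

The array has 10 inversion(s): (1,3), (1,7), (2,3), (2,5), (2,7), (4,5), (4,6), (4,7), (5,7), (6,7). Each pair (i,j) satisfies i < j and arr[i] > arr[j].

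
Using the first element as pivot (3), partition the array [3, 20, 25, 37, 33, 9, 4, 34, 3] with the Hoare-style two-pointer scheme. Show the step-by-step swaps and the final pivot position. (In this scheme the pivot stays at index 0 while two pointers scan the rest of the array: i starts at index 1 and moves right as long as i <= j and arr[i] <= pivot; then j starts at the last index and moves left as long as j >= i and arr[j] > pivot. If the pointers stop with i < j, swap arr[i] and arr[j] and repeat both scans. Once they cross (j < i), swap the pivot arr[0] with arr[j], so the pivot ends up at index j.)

Hoare-style two-pointer partition with pivot = 3:

Initial array: [3, 20, 25, 37, 33, 9, 4, 34, 3]

Pointers start at i = 1, j = 8.
i stops at index 1 (arr[1]=20 > 3), j stops at index 8 (arr[8]=3 <= 3): swap arr[1] and arr[8], array becomes [3, 3, 25, 37, 33, 9, 4, 34, 20]
i ends at 2, j ends at 1: the pointers have crossed (j < i), so scanning stops.

Swap pivot arr[0] with arr[1] to place pivot at position 1: [3, 3, 25, 37, 33, 9, 4, 34, 20]
Pivot position: 1

After partitioning with pivot 3, the array becomes [3, 3, 25, 37, 33, 9, 4, 34, 20]. The pivot is placed at index 1. All elements to the left of the pivot are <= 3, and all elements to the right are > 3.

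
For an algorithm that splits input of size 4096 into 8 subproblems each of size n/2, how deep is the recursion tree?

For divide and conquer with division factor 2:

Problem sizes at each level:
Level 0: 4096
Level 1: 2048
Level 2: 1024
Level 3: 512
Level 4: 256
Level 5: 128
Level 6: 64
Level 7: 32
Level 8: 16
Level 9: 8
Level 10: 4
Level 11: 2
Level 12: 1

The root is level 0 and the size-1 base case is level 12 (the tree spans levels 0 through 12, i.e. 13 levels counting the root), so the depth is the number of divisions: log_2(4096) = 12

The recursion tree depth is log_2(4096) = 12. At each level, the problem size is divided by 2, so it takes 12 divisions to reduce to a base case of size 1. The algorithm makes 8 recursive calls at each level.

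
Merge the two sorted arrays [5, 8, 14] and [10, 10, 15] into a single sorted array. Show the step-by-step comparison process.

Merging process:

Compare 5 vs 10: take 5 from left. Merged: [5]
Compare 8 vs 10: take 8 from left. Merged: [5, 8]
Compare 14 vs 10: take 10 from right. Merged: [5, 8, 10]
Compare 14 vs 10: take 10 from right. Merged: [5, 8, 10, 10]
Compare 14 vs 15: take 14 from left. Merged: [5, 8, 10, 10, 14]
Append remaining from right: [15]. Merged: [5, 8, 10, 10, 14, 15]

Final merged array: [5, 8, 10, 10, 14, 15]
Total comparisons: 5

The merged array is [5, 8, 10, 10, 14, 15], requiring 5 comparisons. The merge step runs in O(n) time where n is the total number of elements.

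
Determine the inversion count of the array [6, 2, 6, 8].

Finding inversions in [6, 2, 6, 8]:

(0, 1): arr[0]=6 > arr[1]=2

Total inversions: 1

The array has 1 inversion(s): (0,1). Each pair (i,j) satisfies i < j and arr[i] > arr[j].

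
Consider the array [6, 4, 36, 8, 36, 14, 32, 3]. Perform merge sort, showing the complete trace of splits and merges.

Merge sort trace:

Split: [6, 4, 36, 8, 36, 14, 32, 3] -> [6, 4, 36, 8] and [36, 14, 32, 3]
  Split: [6, 4, 36, 8] -> [6, 4] and [36, 8]
    Split: [6, 4] -> [6] and [4]
    Merge: [6] + [4] -> [4, 6]
    Split: [36, 8] -> [36] and [8]
    Merge: [36] + [8] -> [8, 36]
  Merge: [4, 6] + [8, 36] -> [4, 6, 8, 36]
  Split: [36, 14, 32, 3] -> [36, 14] and [32, 3]
    Split: [36, 14] -> [36] and [14]
    Merge: [36] + [14] -> [14, 36]
    Split: [32, 3] -> [32] and [3]
    Merge: [32] + [3] -> [3, 32]
  Merge: [14, 36] + [3, 32] -> [3, 14, 32, 36]
Merge: [4, 6, 8, 36] + [3, 14, 32, 36] -> [3, 4, 6, 8, 14, 32, 36, 36]

Final sorted array: [3, 4, 6, 8, 14, 32, 36, 36]

The merge sort proceeds by recursively splitting the array and merging sorted halves.
After all merges, the sorted array is [3, 4, 6, 8, 14, 32, 36, 36].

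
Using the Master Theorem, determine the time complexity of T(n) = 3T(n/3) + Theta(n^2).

Master Theorem for T(n) = 3T(n/3) + O(n^2):

a = 3, b = 3, c = 2
log_b(a) = log_3(3) = 1.0000

Case 3: c = 2 > log_3(3) = 1.0000
T(n) = O(n^2) = O(n^2)

For T(n) = 3T(n/3) + O(n^2): log_3(3) = 1.0000. This is Case 3 of the Master Theorem (c > log_b(a), work dominated by root), giving O(n^2).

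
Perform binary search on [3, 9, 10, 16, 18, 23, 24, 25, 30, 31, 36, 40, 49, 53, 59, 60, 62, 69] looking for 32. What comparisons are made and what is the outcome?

Binary search for 32 in [3, 9, 10, 16, 18, 23, 24, 25, 30, 31, 36, 40, 49, 53, 59, 60, 62, 69]:

lo=0, hi=17, mid=8, arr[mid]=30 -> 30 < 32, search right half
lo=9, hi=17, mid=13, arr[mid]=53 -> 53 > 32, search left half
lo=9, hi=12, mid=10, arr[mid]=36 -> 36 > 32, search left half
lo=9, hi=9, mid=9, arr[mid]=31 -> 31 < 32, search right half
lo=10 > hi=9, target 32 not found

Binary search determines that 32 is not in the array after 4 comparisons. The search space was exhausted without finding the target.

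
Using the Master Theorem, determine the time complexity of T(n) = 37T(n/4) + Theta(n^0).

Master Theorem for T(n) = 37T(n/4) + O(n^0):

a = 37, b = 4, c = 0
log_b(a) = log_4(37) = 2.6047

Case 1: c = 0 < log_4(37) = 2.6047
T(n) = O(n^(log_4 37))

For T(n) = 37T(n/4) + O(n^0): log_4(37) = 2.6047. This is Case 1 of the Master Theorem (c < log_b(a), work dominated by leaves), giving O(n^(log_4 37)).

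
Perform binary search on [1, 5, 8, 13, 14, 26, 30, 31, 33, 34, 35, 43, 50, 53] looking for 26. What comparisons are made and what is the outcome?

Binary search for 26 in [1, 5, 8, 13, 14, 26, 30, 31, 33, 34, 35, 43, 50, 53]:

lo=0, hi=13, mid=6, arr[mid]=30 -> 30 > 26, search left half
lo=0, hi=5, mid=2, arr[mid]=8 -> 8 < 26, search right half
lo=3, hi=5, mid=4, arr[mid]=14 -> 14 < 26, search right half
lo=5, hi=5, mid=5, arr[mid]=26 -> Found target at index 5!

Binary search finds 26 at index 5 after 4 comparisons. The search repeatedly halves the search space by comparing with the middle element.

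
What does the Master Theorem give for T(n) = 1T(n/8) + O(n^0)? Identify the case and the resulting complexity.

Master Theorem for T(n) = 1T(n/8) + O(n^0):

a = 1, b = 8, c = 0
log_b(a) = log_8(1) = 0.0000

Case 2: c = 0 = log_8(1) = 0.0000
T(n) = O(n^0 log n) = O(log n)

For T(n) = 1T(n/8) + O(n^0): log_8(1) = 0.0000. This is Case 2 of the Master Theorem (c = log_b(a), equal work at all levels), giving O(log n).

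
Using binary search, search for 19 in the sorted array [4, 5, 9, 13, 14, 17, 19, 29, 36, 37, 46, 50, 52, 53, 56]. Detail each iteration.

Binary search for 19 in [4, 5, 9, 13, 14, 17, 19, 29, 36, 37, 46, 50, 52, 53, 56]:

lo=0, hi=14, mid=7, arr[mid]=29 -> 29 > 19, search left half
lo=0, hi=6, mid=3, arr[mid]=13 -> 13 < 19, search right half
lo=4, hi=6, mid=5, arr[mid]=17 -> 17 < 19, search right half
lo=6, hi=6, mid=6, arr[mid]=19 -> Found target at index 6!

Binary search finds 19 at index 6 after 4 comparisons. The search repeatedly halves the search space by comparing with the middle element.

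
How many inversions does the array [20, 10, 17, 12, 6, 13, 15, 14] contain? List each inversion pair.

Finding inversions in [20, 10, 17, 12, 6, 13, 15, 14]:

(0, 1): arr[0]=20 > arr[1]=10
(0, 2): arr[0]=20 > arr[2]=17
(0, 3): arr[0]=20 > arr[3]=12
(0, 4): arr[0]=20 > arr[4]=6
(0, 5): arr[0]=20 > arr[5]=13
(0, 6): arr[0]=20 > arr[6]=15
(0, 7): arr[0]=20 > arr[7]=14
(1, 4): arr[1]=10 > arr[4]=6
(2, 3): arr[2]=17 > arr[3]=12
(2, 4): arr[2]=17 > arr[4]=6
(2, 5): arr[2]=17 > arr[5]=13
(2, 6): arr[2]=17 > arr[6]=15
(2, 7): arr[2]=17 > arr[7]=14
(3, 4): arr[3]=12 > arr[4]=6
(6, 7): arr[6]=15 > arr[7]=14

Total inversions: 15

The array has 15 inversion(s): (0,1), (0,2), (0,3), (0,4), (0,5), (0,6), (0,7), (1,4), (2,3), (2,4), (2,5), (2,6), (2,7), (3,4), (6,7). Each pair (i,j) satisfies i < j and arr[i] > arr[j].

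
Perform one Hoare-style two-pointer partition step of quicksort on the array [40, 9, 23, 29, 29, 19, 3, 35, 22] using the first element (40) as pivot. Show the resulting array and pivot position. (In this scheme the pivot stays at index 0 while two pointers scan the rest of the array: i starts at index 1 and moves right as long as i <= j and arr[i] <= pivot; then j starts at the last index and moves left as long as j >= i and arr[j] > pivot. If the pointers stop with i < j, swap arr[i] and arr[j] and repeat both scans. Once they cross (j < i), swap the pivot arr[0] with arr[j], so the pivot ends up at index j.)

Hoare-style two-pointer partition with pivot = 40:

Initial array: [40, 9, 23, 29, 29, 19, 3, 35, 22]

Pointers start at i = 1, j = 8.
i ends at 9, j ends at 8: the pointers have crossed (j < i), so scanning stops.

Swap pivot arr[0] with arr[8] to place pivot at position 8: [22, 9, 23, 29, 29, 19, 3, 35, 40]
Pivot position: 8

After partitioning with pivot 40, the array becomes [22, 9, 23, 29, 29, 19, 3, 35, 40]. The pivot is placed at index 8. All elements to the left of the pivot are <= 40, and all elements to the right are > 40.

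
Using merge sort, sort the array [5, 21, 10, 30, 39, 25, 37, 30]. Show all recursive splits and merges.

Merge sort trace:

Split: [5, 21, 10, 30, 39, 25, 37, 30] -> [5, 21, 10, 30] and [39, 25, 37, 30]
  Split: [5, 21, 10, 30] -> [5, 21] and [10, 30]
    Split: [5, 21] -> [5] and [21]
    Merge: [5] + [21] -> [5, 21]
    Split: [10, 30] -> [10] and [30]
    Merge: [10] + [30] -> [10, 30]
  Merge: [5, 21] + [10, 30] -> [5, 10, 21, 30]
  Split: [39, 25, 37, 30] -> [39, 25] and [37, 30]
    Split: [39, 25] -> [39] and [25]
    Merge: [39] + [25] -> [25, 39]
    Split: [37, 30] -> [37] and [30]
    Merge: [37] + [30] -> [30, 37]
  Merge: [25, 39] + [30, 37] -> [25, 30, 37, 39]
Merge: [5, 10, 21, 30] + [25, 30, 37, 39] -> [5, 10, 21, 25, 30, 30, 37, 39]

Final sorted array: [5, 10, 21, 25, 30, 30, 37, 39]

The merge sort proceeds by recursively splitting the array and merging sorted halves.
After all merges, the sorted array is [5, 10, 21, 25, 30, 30, 37, 39].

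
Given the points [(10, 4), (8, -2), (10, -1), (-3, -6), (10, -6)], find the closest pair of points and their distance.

Computing all pairwise distances among 5 points:

d((10, 4), (8, -2)) = 6.3246
d((10, 4), (10, -1)) = 5.0
d((10, 4), (-3, -6)) = 16.4012
d((10, 4), (10, -6)) = 10.0
d((8, -2), (10, -1)) = 2.2361 <-- minimum
d((8, -2), (-3, -6)) = 11.7047
d((8, -2), (10, -6)) = 4.4721
d((10, -1), (-3, -6)) = 13.9284
d((10, -1), (10, -6)) = 5.0
d((-3, -6), (10, -6)) = 13.0

Closest pair: (8, -2) and (10, -1) with distance 2.2361

The closest pair is (8, -2) and (10, -1) with Euclidean distance 2.2361. For 5 points, brute-force pairwise comparison is shown above. For large n, the divide-and-conquer algorithm (sort by x, recurse on halves, check the dividing strip) achieves O(n log n).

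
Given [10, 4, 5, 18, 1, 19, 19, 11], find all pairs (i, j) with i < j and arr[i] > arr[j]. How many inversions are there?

Finding inversions in [10, 4, 5, 18, 1, 19, 19, 11]:

(0, 1): arr[0]=10 > arr[1]=4
(0, 2): arr[0]=10 > arr[2]=5
(0, 4): arr[0]=10 > arr[4]=1
(1, 4): arr[1]=4 > arr[4]=1
(2, 4): arr[2]=5 > arr[4]=1
(3, 4): arr[3]=18 > arr[4]=1
(3, 7): arr[3]=18 > arr[7]=11
(5, 7): arr[5]=19 > arr[7]=11
(6, 7): arr[6]=19 > arr[7]=11

Total inversions: 9

The array has 9 inversion(s): (0,1), (0,2), (0,4), (1,4), (2,4), (3,4), (3,7), (5,7), (6,7). Each pair (i,j) satisfies i < j and arr[i] > arr[j].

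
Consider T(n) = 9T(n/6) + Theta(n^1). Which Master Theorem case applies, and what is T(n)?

Master Theorem for T(n) = 9T(n/6) + O(n^1):

a = 9, b = 6, c = 1
log_b(a) = log_6(9) = 1.2263

Case 1: c = 1 < log_6(9) = 1.2263
T(n) = O(n^(log_6 9))

For T(n) = 9T(n/6) + O(n^1): log_6(9) = 1.2263. This is Case 1 of the Master Theorem (c < log_b(a), work dominated by leaves), giving O(n^(log_6 9)).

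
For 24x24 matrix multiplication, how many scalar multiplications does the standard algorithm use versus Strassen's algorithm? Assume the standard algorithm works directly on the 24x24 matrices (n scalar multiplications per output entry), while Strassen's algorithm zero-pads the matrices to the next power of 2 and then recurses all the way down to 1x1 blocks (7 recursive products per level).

Matrix multiplication for 24x24 matrices:

Strassen's algorithm requires power-of-2 dimensions. Pad 24x24 to 32x32 (next power of 2).

Standard algorithm: 24^3 = 13824 multiplications
Strassen's algorithm: 7^(log2(32)) = 7^5 = 16807 multiplications
Difference: 13824 - 16807 = -2983 (Strassen uses MORE here due to padding overhead — for small or just-over-power-of-2 n, padding can outweigh the per-level savings)

Standard: 13824 multiplications (24^3). Strassen: 16807 multiplications (7^5, after padding to 32x32). Strassen reduces 8 recursive multiplications to 7 at each level.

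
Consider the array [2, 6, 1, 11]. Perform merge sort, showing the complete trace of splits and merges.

Merge sort trace:

Split: [2, 6, 1, 11] -> [2, 6] and [1, 11]
  Split: [2, 6] -> [2] and [6]
  Merge: [2] + [6] -> [2, 6]
  Split: [1, 11] -> [1] and [11]
  Merge: [1] + [11] -> [1, 11]
Merge: [2, 6] + [1, 11] -> [1, 2, 6, 11]

Final sorted array: [1, 2, 6, 11]

The merge sort proceeds by recursively splitting the array and merging sorted halves.
After all merges, the sorted array is [1, 2, 6, 11].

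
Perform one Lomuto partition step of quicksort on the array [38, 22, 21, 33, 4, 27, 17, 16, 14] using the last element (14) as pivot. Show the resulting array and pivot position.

Lomuto partition with pivot = 14:

Initial array: [38, 22, 21, 33, 4, 27, 17, 16, 14]

arr[0]=38 > 14: no swap
arr[1]=22 > 14: no swap
arr[2]=21 > 14: no swap
arr[3]=33 > 14: no swap
arr[4]=4 <= 14: swap with position 0, array becomes [4, 22, 21, 33, 38, 27, 17, 16, 14]
arr[5]=27 > 14: no swap
arr[6]=17 > 14: no swap
arr[7]=16 > 14: no swap

Place pivot at position 1: [4, 14, 21, 33, 38, 27, 17, 16, 22]
Pivot position: 1

After partitioning with pivot 14, the array becomes [4, 14, 21, 33, 38, 27, 17, 16, 22]. The pivot is placed at index 1. All elements to the left of the pivot are <= 14, and all elements to the right are > 14.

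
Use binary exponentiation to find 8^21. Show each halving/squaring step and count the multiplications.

Computing 8^21 by squaring (build up from 8^1; each line after the first costs one multiplication):

8^1 = 8
8^2 = (8^1)^2 = 8^2 = 64
8^4 = (8^2)^2 = 64^2 = 4096
8^5 = 8 * 8^4 = 8 * 4096 = 32768
8^10 = (8^5)^2 = 32768^2 = 1073741824
8^20 = (8^10)^2 = 1073741824^2 = 1152921504606846976
8^21 = 8 * 8^20 = 8 * 1152921504606846976 = 9223372036854775808

Result: 9223372036854775808
Multiplications needed: 6 (6 lines after 8^1)

8^21 = 9223372036854775808. Using exponentiation by squaring, this requires 6 multiplications. The key idea: if the exponent is even, square the half-power; if odd, multiply by the base once.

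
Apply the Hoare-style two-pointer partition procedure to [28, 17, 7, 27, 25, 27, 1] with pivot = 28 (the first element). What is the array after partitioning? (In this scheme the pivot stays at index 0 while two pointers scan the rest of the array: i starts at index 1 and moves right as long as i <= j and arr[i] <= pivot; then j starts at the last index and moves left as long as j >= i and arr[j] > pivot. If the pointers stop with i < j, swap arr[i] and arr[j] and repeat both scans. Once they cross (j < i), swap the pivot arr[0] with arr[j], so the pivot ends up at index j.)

Hoare-style two-pointer partition with pivot = 28:

Initial array: [28, 17, 7, 27, 25, 27, 1]

Pointers start at i = 1, j = 6.
i ends at 7, j ends at 6: the pointers have crossed (j < i), so scanning stops.

Swap pivot arr[0] with arr[6] to place pivot at position 6: [1, 17, 7, 27, 25, 27, 28]
Pivot position: 6

After partitioning with pivot 28, the array becomes [1, 17, 7, 27, 25, 27, 28]. The pivot is placed at index 6. All elements to the left of the pivot are <= 28, and all elements to the right are > 28.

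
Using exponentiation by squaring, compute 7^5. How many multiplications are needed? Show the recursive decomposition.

Computing 7^5 by squaring (build up from 7^1; each line after the first costs one multiplication):

7^1 = 7
7^2 = (7^1)^2 = 7^2 = 49
7^4 = (7^2)^2 = 49^2 = 2401
7^5 = 7 * 7^4 = 7 * 2401 = 16807

Result: 16807
Multiplications needed: 3 (3 lines after 7^1)

7^5 = 16807. Using exponentiation by squaring, this requires 3 multiplications. The key idea: if the exponent is even, square the half-power; if odd, multiply by the base once.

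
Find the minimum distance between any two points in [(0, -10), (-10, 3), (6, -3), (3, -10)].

Computing all pairwise distances among 4 points:

d((0, -10), (-10, 3)) = 16.4012
d((0, -10), (6, -3)) = 9.2195
d((0, -10), (3, -10)) = 3.0 <-- minimum
d((-10, 3), (6, -3)) = 17.088
d((-10, 3), (3, -10)) = 18.3848
d((6, -3), (3, -10)) = 7.6158

Closest pair: (0, -10) and (3, -10) with distance 3.0

The closest pair is (0, -10) and (3, -10) with Euclidean distance 3.0. For 4 points, brute-force pairwise comparison is shown above. For large n, the divide-and-conquer algorithm (sort by x, recurse on halves, check the dividing strip) achieves O(n log n).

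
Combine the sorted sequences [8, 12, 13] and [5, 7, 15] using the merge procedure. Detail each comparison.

Merging process:

Compare 8 vs 5: take 5 from right. Merged: [5]
Compare 8 vs 7: take 7 from right. Merged: [5, 7]
Compare 8 vs 15: take 8 from left. Merged: [5, 7, 8]
Compare 12 vs 15: take 12 from left. Merged: [5, 7, 8, 12]
Compare 13 vs 15: take 13 from left. Merged: [5, 7, 8, 12, 13]
Append remaining from right: [15]. Merged: [5, 7, 8, 12, 13, 15]

Final merged array: [5, 7, 8, 12, 13, 15]
Total comparisons: 5

The merged array is [5, 7, 8, 12, 13, 15], requiring 5 comparisons. The merge step runs in O(n) time where n is the total number of elements.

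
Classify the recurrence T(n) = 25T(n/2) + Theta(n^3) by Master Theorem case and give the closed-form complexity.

Master Theorem for T(n) = 25T(n/2) + O(n^3):

a = 25, b = 2, c = 3
log_b(a) = log_2(25) = 4.6439

Case 1: c = 3 < log_2(25) = 4.6439
T(n) = O(n^(log_2 25))

For T(n) = 25T(n/2) + O(n^3): log_2(25) = 4.6439. This is Case 1 of the Master Theorem (c < log_b(a), work dominated by leaves), giving O(n^(log_2 25)).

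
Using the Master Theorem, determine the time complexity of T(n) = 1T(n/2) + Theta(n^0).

Master Theorem for T(n) = 1T(n/2) + O(n^0):

a = 1, b = 2, c = 0
log_b(a) = log_2(1) = 0.0000

Case 2: c = 0 = log_2(1) = 0.0000
T(n) = O(n^0 log n) = O(log n)

For T(n) = 1T(n/2) + O(n^0): log_2(1) = 0.0000. This is Case 2 of the Master Theorem (c = log_b(a), equal work at all levels), giving O(log n).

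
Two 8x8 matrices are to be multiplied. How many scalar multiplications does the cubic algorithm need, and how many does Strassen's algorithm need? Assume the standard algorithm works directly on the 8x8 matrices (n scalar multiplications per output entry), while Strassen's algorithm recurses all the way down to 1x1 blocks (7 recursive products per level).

Matrix multiplication for 8x8 matrices:

Standard algorithm: 8^3 = 512 multiplications
Strassen's algorithm: 7^(log2(8)) = 7^3 = 343 multiplications
Savings: 512 - 343 = 169 multiplications

Standard: 512 multiplications (8^3). Strassen: 343 multiplications (7^3). Strassen reduces 8 recursive multiplications to 7 at each level.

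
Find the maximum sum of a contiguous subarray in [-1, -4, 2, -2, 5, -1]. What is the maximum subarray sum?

Using Kadane's algorithm on [-1, -4, 2, -2, 5, -1]:

Scanning through the array:
Position 1 (value -4): max_ending_here = -4, max_so_far = -1
Position 2 (value 2): max_ending_here = 2, max_so_far = 2
Position 3 (value -2): max_ending_here = 0, max_so_far = 2
Position 4 (value 5): max_ending_here = 5, max_so_far = 5
Position 5 (value -1): max_ending_here = 4, max_so_far = 5

Maximum subarray: [2, -2, 5]
Maximum sum: 5

The maximum subarray is [2, -2, 5] with sum 5. This subarray runs from index 2 to index 4.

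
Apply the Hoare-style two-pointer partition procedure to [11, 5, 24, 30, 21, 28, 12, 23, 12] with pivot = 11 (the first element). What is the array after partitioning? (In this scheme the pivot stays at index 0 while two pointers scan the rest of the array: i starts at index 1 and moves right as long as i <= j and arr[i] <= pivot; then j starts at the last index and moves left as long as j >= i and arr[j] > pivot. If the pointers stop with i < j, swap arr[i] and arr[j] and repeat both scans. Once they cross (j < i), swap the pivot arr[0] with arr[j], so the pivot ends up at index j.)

Hoare-style two-pointer partition with pivot = 11:

Initial array: [11, 5, 24, 30, 21, 28, 12, 23, 12]

Pointers start at i = 1, j = 8.
i ends at 2, j ends at 1: the pointers have crossed (j < i), so scanning stops.

Swap pivot arr[0] with arr[1] to place pivot at position 1: [5, 11, 24, 30, 21, 28, 12, 23, 12]
Pivot position: 1

After partitioning with pivot 11, the array becomes [5, 11, 24, 30, 21, 28, 12, 23, 12]. The pivot is placed at index 1. All elements to the left of the pivot are <= 11, and all elements to the right are > 11.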